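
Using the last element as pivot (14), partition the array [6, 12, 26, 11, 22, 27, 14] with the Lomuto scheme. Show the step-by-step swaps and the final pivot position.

Lomuto partition with pivot = 14:

Initial array: [6, 12, 26, 11, 22, 27, 14]

arr[0]=6 <= 14: swap with position 0, array becomes [6, 12, 26, 11, 22, 27, 14]
arr[1]=12 <= 14: swap with position 1, array becomes [6, 12, 26, 11, 22, 27, 14]
arr[2]=26 > 14: no swap
arr[3]=11 <= 14: swap with position 2, array becomes [6, 12, 11, 26, 22, 27, 14]
arr[4]=22 > 14: no swap
arr[5]=27 > 14: no swap

Place pivot at position 3: [6, 12, 11, 14, 22, 27, 26]
Pivot position: 3

After partitioning with pivot 14, the array becomes [6, 12, 11, 14, 22, 27, 26]. The pivot is placed at index 3. All elements to the left of the pivot are <= 14, and all elements to the right are > 14.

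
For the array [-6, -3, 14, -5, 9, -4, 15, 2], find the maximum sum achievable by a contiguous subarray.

Using Kadane's algorithm on [-6, -3, 14, -5, 9, -4, 15, 2]:

Scanning through the array:
Position 1 (value -3): max_ending_here = -3, max_so_far = -3
Position 2 (value 14): max_ending_here = 14, max_so_far = 14
Position 3 (value -5): max_ending_here = 9, max_so_far = 14
Position 4 (value 9): max_ending_here = 18, max_so_far = 18
Position 5 (value -4): max_ending_here = 14, max_so_far = 18
Position 6 (value 15): max_ending_here = 29, max_so_far = 29
Position 7 (value 2): max_ending_here = 31, max_so_far = 31

Maximum subarray: [14, -5, 9, -4, 15, 2]
Maximum sum: 31

The maximum subarray is [14, -5, 9, -4, 15, 2] with sum 31. This subarray runs from index 2 to index 7.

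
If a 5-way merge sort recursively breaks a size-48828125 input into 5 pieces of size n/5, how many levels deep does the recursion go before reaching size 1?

For divide and conquer with division factor 5:

Problem sizes at each level:
Level 0: 48828125
Level 1: 9765625
Level 2: 1953125
Level 3: 390625
Level 4: 78125
Level 5: 15625
Level 6: 3125
Level 7: 625
Level 8: 125
Level 9: 25
Level 10: 5
Level 11: 1

The root is level 0 and the size-1 base case is level 11 (the tree spans levels 0 through 11, i.e. 12 levels counting the root), so the depth is the number of divisions: log_5(48828125) = 11

The recursion tree depth is log_5(48828125) = 11. At each level, the problem size is divided by 5, so it takes 11 divisions to reduce to a base case of size 1. The algorithm makes 5 recursive calls at each level.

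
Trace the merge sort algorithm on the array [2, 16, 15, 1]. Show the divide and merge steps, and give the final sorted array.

Merge sort trace:

Split: [2, 16, 15, 1] -> [2, 16] and [15, 1]
  Split: [2, 16] -> [2] and [16]
  Merge: [2] + [16] -> [2, 16]
  Split: [15, 1] -> [15] and [1]
  Merge: [15] + [1] -> [1, 15]
Merge: [2, 16] + [1, 15] -> [1, 2, 15, 16]

Final sorted array: [1, 2, 15, 16]

The merge sort proceeds by recursively splitting the array and merging sorted halves.
After all merges, the sorted array is [1, 2, 15, 16].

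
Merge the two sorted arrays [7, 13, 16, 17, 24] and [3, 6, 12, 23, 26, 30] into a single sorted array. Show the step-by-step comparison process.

Merging process:

Compare 7 vs 3: take 3 from right. Merged: [3]
Compare 7 vs 6: take 6 from right. Merged: [3, 6]
Compare 7 vs 12: take 7 from left. Merged: [3, 6, 7]
Compare 13 vs 12: take 12 from right. Merged: [3, 6, 7, 12]
Compare 13 vs 23: take 13 from left. Merged: [3, 6, 7, 12, 13]
Compare 16 vs 23: take 16 from left. Merged: [3, 6, 7, 12, 13, 16]
Compare 17 vs 23: take 17 from left. Merged: [3, 6, 7, 12, 13, 16, 17]
Compare 24 vs 23: take 23 from right. Merged: [3, 6, 7, 12, 13, 16, 17, 23]
Compare 24 vs 26: take 24 from left. Merged: [3, 6, 7, 12, 13, 16, 17, 23, 24]
Append remaining from right: [26, 30]. Merged: [3, 6, 7, 12, 13, 16, 17, 23, 24, 26, 30]

Final merged array: [3, 6, 7, 12, 13, 16, 17, 23, 24, 26, 30]
Total comparisons: 9

The merged array is [3, 6, 7, 12, 13, 16, 17, 23, 24, 26, 30], requiring 9 comparisons. The merge step runs in O(n) time where n is the total number of elements.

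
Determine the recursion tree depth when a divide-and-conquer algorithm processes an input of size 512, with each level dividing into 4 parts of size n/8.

For divide and conquer with division factor 8:

Problem sizes at each level:
Level 0: 512
Level 1: 64
Level 2: 8
Level 3: 1

The root is level 0 and the size-1 base case is level 3 (the tree spans levels 0 through 3, i.e. 4 levels counting the root), so the depth is the number of divisions: log_8(512) = 3

The recursion tree depth is log_8(512) = 3. At each level, the problem size is divided by 8, so it takes 3 divisions to reduce to a base case of size 1. The algorithm makes 4 recursive calls at each level.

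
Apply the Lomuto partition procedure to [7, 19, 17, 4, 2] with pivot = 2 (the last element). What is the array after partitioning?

Lomuto partition with pivot = 2:

Initial array: [7, 19, 17, 4, 2]

arr[0]=7 > 2: no swap
arr[1]=19 > 2: no swap
arr[2]=17 > 2: no swap
arr[3]=4 > 2: no swap

Place pivot at position 0: [2, 19, 17, 4, 7]
Pivot position: 0

After partitioning with pivot 2, the array becomes [2, 19, 17, 4, 7]. The pivot is placed at index 0. All elements to the left of the pivot are <= 2, and all elements to the right are > 2.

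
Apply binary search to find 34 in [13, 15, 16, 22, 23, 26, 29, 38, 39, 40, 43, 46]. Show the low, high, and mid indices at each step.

Binary search for 34 in [13, 15, 16, 22, 23, 26, 29, 38, 39, 40, 43, 46]:

lo=0, hi=11, mid=5, arr[mid]=26 -> 26 < 34, search right half
lo=6, hi=11, mid=8, arr[mid]=39 -> 39 > 34, search left half
lo=6, hi=7, mid=6, arr[mid]=29 -> 29 < 34, search right half
lo=7, hi=7, mid=7, arr[mid]=38 -> 38 > 34, search left half
lo=7 > hi=6, target 34 not found

Binary search determines that 34 is not in the array after 4 comparisons. The search space was exhausted without finding the target.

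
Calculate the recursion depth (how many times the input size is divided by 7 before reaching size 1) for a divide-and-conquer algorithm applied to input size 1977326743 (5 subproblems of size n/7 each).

For divide and conquer with division factor 7:

Problem sizes at each level:
Level 0: 1977326743
Level 1: 282475249
Level 2: 40353607
Level 3: 5764801
Level 4: 823543
Level 5: 117649
Level 6: 16807
Level 7: 2401
Level 8: 343
Level 9: 49
Level 10: 7
Level 11: 1

The root is level 0 and the size-1 base case is level 11 (the tree spans levels 0 through 11, i.e. 12 levels counting the root), so the depth is the number of divisions: log_7(1977326743) = 11

The recursion tree depth is log_7(1977326743) = 11. At each level, the problem size is divided by 7, so it takes 11 divisions to reduce to a base case of size 1. The algorithm makes 5 recursive calls at each level.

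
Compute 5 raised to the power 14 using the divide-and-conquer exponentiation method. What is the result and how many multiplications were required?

Computing 5^14 by squaring (build up from 5^1; each line after the first costs one multiplication):

5^1 = 5
5^2 = (5^1)^2 = 5^2 = 25
5^3 = 5 * 5^2 = 5 * 25 = 125
5^6 = (5^3)^2 = 125^2 = 15625
5^7 = 5 * 5^6 = 5 * 15625 = 78125
5^14 = (5^7)^2 = 78125^2 = 6103515625

Result: 6103515625
Multiplications needed: 5 (5 lines after 5^1)

5^14 = 6103515625. Using exponentiation by squaring, this requires 5 multiplications. The key idea: if the exponent is even, square the half-power; if odd, multiply by the base once.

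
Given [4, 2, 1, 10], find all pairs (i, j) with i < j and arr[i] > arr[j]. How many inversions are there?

Finding inversions in [4, 2, 1, 10]:

(0, 1): arr[0]=4 > arr[1]=2
(0, 2): arr[0]=4 > arr[2]=1
(1, 2): arr[1]=2 > arr[2]=1

Total inversions: 3

The array has 3 inversion(s): (0,1), (0,2), (1,2). Each pair (i,j) satisfies i < j and arr[i] > arr[j].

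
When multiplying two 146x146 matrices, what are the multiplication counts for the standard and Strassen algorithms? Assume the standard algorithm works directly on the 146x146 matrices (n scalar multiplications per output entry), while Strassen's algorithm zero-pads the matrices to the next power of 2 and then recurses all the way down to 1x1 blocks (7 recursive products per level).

Matrix multiplication for 146x146 matrices:

Strassen's algorithm requires power-of-2 dimensions. Pad 146x146 to 256x256 (next power of 2).

Standard algorithm: 146^3 = 3112136 multiplications
Strassen's algorithm: 7^(log2(256)) = 7^8 = 5764801 multiplications
Difference: 3112136 - 5764801 = -2652665 (Strassen uses MORE here due to padding overhead — for small or just-over-power-of-2 n, padding can outweigh the per-level savings)

Standard: 3112136 multiplications (146^3). Strassen: 5764801 multiplications (7^8, after padding to 256x256). Strassen reduces 8 recursive multiplications to 7 at each level.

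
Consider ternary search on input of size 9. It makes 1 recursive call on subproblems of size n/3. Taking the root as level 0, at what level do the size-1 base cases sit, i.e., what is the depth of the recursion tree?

For divide and conquer with division factor 3:

Problem sizes at each level:
Level 0: 9
Level 1: 3
Level 2: 1

The root is level 0 and the size-1 base case is level 2 (the tree spans levels 0 through 2, i.e. 3 levels counting the root), so the depth is the number of divisions: log_3(9) = 2

The recursion tree depth is log_3(9) = 2. At each level, the problem size is divided by 3, so it takes 2 divisions to reduce to a base case of size 1. The algorithm makes 1 recursive call at each level.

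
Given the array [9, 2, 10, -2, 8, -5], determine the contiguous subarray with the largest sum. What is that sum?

Using Kadane's algorithm on [9, 2, 10, -2, 8, -5]:

Scanning through the array:
Position 1 (value 2): max_ending_here = 11, max_so_far = 11
Position 2 (value 10): max_ending_here = 21, max_so_far = 21
Position 3 (value -2): max_ending_here = 19, max_so_far = 21
Position 4 (value 8): max_ending_here = 27, max_so_far = 27
Position 5 (value -5): max_ending_here = 22, max_so_far = 27

Maximum subarray: [9, 2, 10, -2, 8]
Maximum sum: 27

The maximum subarray is [9, 2, 10, -2, 8] with sum 27. This subarray runs from index 0 to index 4.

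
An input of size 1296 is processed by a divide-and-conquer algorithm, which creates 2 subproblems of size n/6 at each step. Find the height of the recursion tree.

For divide and conquer with division factor 6:

Problem sizes at each level:
Level 0: 1296
Level 1: 216
Level 2: 36
Level 3: 6
Level 4: 1

The root is level 0 and the size-1 base case is level 4 (the tree spans levels 0 through 4, i.e. 5 levels counting the root), so the depth is the number of divisions: log_6(1296) = 4

The recursion tree depth is log_6(1296) = 4. At each level, the problem size is divided by 6, so it takes 4 divisions to reduce to a base case of size 1. The algorithm makes 2 recursive calls at each level.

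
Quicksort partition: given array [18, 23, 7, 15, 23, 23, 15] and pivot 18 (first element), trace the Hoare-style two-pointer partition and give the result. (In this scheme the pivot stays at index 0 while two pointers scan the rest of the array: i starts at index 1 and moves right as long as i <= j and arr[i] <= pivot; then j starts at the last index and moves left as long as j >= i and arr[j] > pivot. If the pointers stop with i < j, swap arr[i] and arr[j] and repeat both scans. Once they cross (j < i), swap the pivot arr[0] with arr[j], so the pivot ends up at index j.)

Hoare-style two-pointer partition with pivot = 18:

Initial array: [18, 23, 7, 15, 23, 23, 15]

Pointers start at i = 1, j = 6.
i stops at index 1 (arr[1]=23 > 18), j stops at index 6 (arr[6]=15 <= 18): swap arr[1] and arr[6], array becomes [18, 15, 7, 15, 23, 23, 23]
i ends at 4, j ends at 3: the pointers have crossed (j < i), so scanning stops.

Swap pivot arr[0] with arr[3] to place pivot at position 3: [15, 15, 7, 18, 23, 23, 23]
Pivot position: 3

After partitioning with pivot 18, the array becomes [15, 15, 7, 18, 23, 23, 23]. The pivot is placed at index 3. All elements to the left of the pivot are <= 18, and all elements to the right are > 18.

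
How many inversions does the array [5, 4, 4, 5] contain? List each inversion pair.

Finding inversions in [5, 4, 4, 5]:

(0, 1): arr[0]=5 > arr[1]=4
(0, 2): arr[0]=5 > arr[2]=4

Total inversions: 2

The array has 2 inversion(s): (0,1), (0,2). Each pair (i,j) satisfies i < j and arr[i] > arr[j].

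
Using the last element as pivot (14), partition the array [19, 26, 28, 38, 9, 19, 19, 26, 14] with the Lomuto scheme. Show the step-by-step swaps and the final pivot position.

Lomuto partition with pivot = 14:

Initial array: [19, 26, 28, 38, 9, 19, 19, 26, 14]

arr[0]=19 > 14: no swap
arr[1]=26 > 14: no swap
arr[2]=28 > 14: no swap
arr[3]=38 > 14: no swap
arr[4]=9 <= 14: swap with position 0, array becomes [9, 26, 28, 38, 19, 19, 19, 26, 14]
arr[5]=19 > 14: no swap
arr[6]=19 > 14: no swap
arr[7]=26 > 14: no swap

Place pivot at position 1: [9, 14, 28, 38, 19, 19, 19, 26, 26]
Pivot position: 1

After partitioning with pivot 14, the array becomes [9, 14, 28, 38, 19, 19, 19, 26, 26]. The pivot is placed at index 1. All elements to the left of the pivot are <= 14, and all elements to the right are > 14.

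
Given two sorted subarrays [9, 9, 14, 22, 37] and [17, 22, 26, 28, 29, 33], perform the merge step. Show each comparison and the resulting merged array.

Merging process:

Compare 9 vs 17: take 9 from left. Merged: [9]
Compare 9 vs 17: take 9 from left. Merged: [9, 9]
Compare 14 vs 17: take 14 from left. Merged: [9, 9, 14]
Compare 22 vs 17: take 17 from right. Merged: [9, 9, 14, 17]
Compare 22 vs 22: take 22 from left. Merged: [9, 9, 14, 17, 22]
Compare 37 vs 22: take 22 from right. Merged: [9, 9, 14, 17, 22, 22]
Compare 37 vs 26: take 26 from right. Merged: [9, 9, 14, 17, 22, 22, 26]
Compare 37 vs 28: take 28 from right. Merged: [9, 9, 14, 17, 22, 22, 26, 28]
Compare 37 vs 29: take 29 from right. Merged: [9, 9, 14, 17, 22, 22, 26, 28, 29]
Compare 37 vs 33: take 33 from right. Merged: [9, 9, 14, 17, 22, 22, 26, 28, 29, 33]
Append remaining from left: [37]. Merged: [9, 9, 14, 17, 22, 22, 26, 28, 29, 33, 37]

Final merged array: [9, 9, 14, 17, 22, 22, 26, 28, 29, 33, 37]
Total comparisons: 10

The merged array is [9, 9, 14, 17, 22, 22, 26, 28, 29, 33, 37], requiring 10 comparisons. The merge step runs in O(n) time where n is the total number of elements.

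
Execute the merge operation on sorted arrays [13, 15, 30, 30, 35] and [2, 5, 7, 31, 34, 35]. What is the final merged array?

Merging process:

Compare 13 vs 2: take 2 from right. Merged: [2]
Compare 13 vs 5: take 5 from right. Merged: [2, 5]
Compare 13 vs 7: take 7 from right. Merged: [2, 5, 7]
Compare 13 vs 31: take 13 from left. Merged: [2, 5, 7, 13]
Compare 15 vs 31: take 15 from left. Merged: [2, 5, 7, 13, 15]
Compare 30 vs 31: take 30 from left. Merged: [2, 5, 7, 13, 15, 30]
Compare 30 vs 31: take 30 from left. Merged: [2, 5, 7, 13, 15, 30, 30]
Compare 35 vs 31: take 31 from right. Merged: [2, 5, 7, 13, 15, 30, 30, 31]
Compare 35 vs 34: take 34 from right. Merged: [2, 5, 7, 13, 15, 30, 30, 31, 34]
Compare 35 vs 35: take 35 from left. Merged: [2, 5, 7, 13, 15, 30, 30, 31, 34, 35]
Append remaining from right: [35]. Merged: [2, 5, 7, 13, 15, 30, 30, 31, 34, 35, 35]

Final merged array: [2, 5, 7, 13, 15, 30, 30, 31, 34, 35, 35]
Total comparisons: 10

The merged array is [2, 5, 7, 13, 15, 30, 30, 31, 34, 35, 35], requiring 10 comparisons. The merge step runs in O(n) time where n is the total number of elements.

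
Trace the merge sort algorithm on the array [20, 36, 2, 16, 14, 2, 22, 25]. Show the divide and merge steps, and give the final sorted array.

Merge sort trace:

Split: [20, 36, 2, 16, 14, 2, 22, 25] -> [20, 36, 2, 16] and [14, 2, 22, 25]
  Split: [20, 36, 2, 16] -> [20, 36] and [2, 16]
    Split: [20, 36] -> [20] and [36]
    Merge: [20] + [36] -> [20, 36]
    Split: [2, 16] -> [2] and [16]
    Merge: [2] + [16] -> [2, 16]
  Merge: [20, 36] + [2, 16] -> [2, 16, 20, 36]
  Split: [14, 2, 22, 25] -> [14, 2] and [22, 25]
    Split: [14, 2] -> [14] and [2]
    Merge: [14] + [2] -> [2, 14]
    Split: [22, 25] -> [22] and [25]
    Merge: [22] + [25] -> [22, 25]
  Merge: [2, 14] + [22, 25] -> [2, 14, 22, 25]
Merge: [2, 16, 20, 36] + [2, 14, 22, 25] -> [2, 2, 14, 16, 20, 22, 25, 36]

Final sorted array: [2, 2, 14, 16, 20, 22, 25, 36]

The merge sort proceeds by recursively splitting the array and merging sorted halves.
After all merges, the sorted array is [2, 2, 14, 16, 20, 22, 25, 36].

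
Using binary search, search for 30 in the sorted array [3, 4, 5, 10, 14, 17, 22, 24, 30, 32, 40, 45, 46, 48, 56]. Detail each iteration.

Binary search for 30 in [3, 4, 5, 10, 14, 17, 22, 24, 30, 32, 40, 45, 46, 48, 56]:

lo=0, hi=14, mid=7, arr[mid]=24 -> 24 < 30, search right half
lo=8, hi=14, mid=11, arr[mid]=45 -> 45 > 30, search left half
lo=8, hi=10, mid=9, arr[mid]=32 -> 32 > 30, search left half
lo=8, hi=8, mid=8, arr[mid]=30 -> Found target at index 8!

Binary search finds 30 at index 8 after 4 comparisons. The search repeatedly halves the search space by comparing with the middle element.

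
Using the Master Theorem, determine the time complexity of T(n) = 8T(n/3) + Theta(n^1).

Master Theorem for T(n) = 8T(n/3) + O(n^1):

a = 8, b = 3, c = 1
log_b(a) = log_3(8) = 1.8928

Case 1: c = 1 < log_3(8) = 1.8928
T(n) = O(n^(log_3 8))

For T(n) = 8T(n/3) + O(n^1): log_3(8) = 1.8928. This is Case 1 of the Master Theorem (c < log_b(a), work dominated by leaves), giving O(n^(log_3 8)).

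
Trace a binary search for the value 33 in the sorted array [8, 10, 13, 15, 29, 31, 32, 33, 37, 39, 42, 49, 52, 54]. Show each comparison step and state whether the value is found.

Binary search for 33 in [8, 10, 13, 15, 29, 31, 32, 33, 37, 39, 42, 49, 52, 54]:

lo=0, hi=13, mid=6, arr[mid]=32 -> 32 < 33, search right half
lo=7, hi=13, mid=10, arr[mid]=42 -> 42 > 33, search left half
lo=7, hi=9, mid=8, arr[mid]=37 -> 37 > 33, search left half
lo=7, hi=7, mid=7, arr[mid]=33 -> Found target at index 7!

Binary search finds 33 at index 7 after 4 comparisons. The search repeatedly halves the search space by comparing with the middle element.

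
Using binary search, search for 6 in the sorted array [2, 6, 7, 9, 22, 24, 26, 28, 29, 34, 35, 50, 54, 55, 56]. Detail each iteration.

Binary search for 6 in [2, 6, 7, 9, 22, 24, 26, 28, 29, 34, 35, 50, 54, 55, 56]:

lo=0, hi=14, mid=7, arr[mid]=28 -> 28 > 6, search left half
lo=0, hi=6, mid=3, arr[mid]=9 -> 9 > 6, search left half
lo=0, hi=2, mid=1, arr[mid]=6 -> Found target at index 1!

Binary search finds 6 at index 1 after 3 comparisons. The search repeatedly halves the search space by comparing with the middle element.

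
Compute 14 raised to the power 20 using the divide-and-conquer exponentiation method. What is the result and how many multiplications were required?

Computing 14^20 by squaring (build up from 14^1; each line after the first costs one multiplication):

14^1 = 14
14^2 = (14^1)^2 = 14^2 = 196
14^4 = (14^2)^2 = 196^2 = 38416
14^5 = 14 * 14^4 = 14 * 38416 = 537824
14^10 = (14^5)^2 = 537824^2 = 289254654976
14^20 = (14^10)^2 = 289254654976^2 = 83668255425284801560576

Result: 83668255425284801560576
Multiplications needed: 5 (5 lines after 14^1)

14^20 = 83668255425284801560576. Using exponentiation by squaring, this requires 5 multiplications. The key idea: if the exponent is even, square the half-power; if odd, multiply by the base once.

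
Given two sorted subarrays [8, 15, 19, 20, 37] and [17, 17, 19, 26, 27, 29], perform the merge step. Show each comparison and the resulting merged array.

Merging process:

Compare 8 vs 17: take 8 from left. Merged: [8]
Compare 15 vs 17: take 15 from left. Merged: [8, 15]
Compare 19 vs 17: take 17 from right. Merged: [8, 15, 17]
Compare 19 vs 17: take 17 from right. Merged: [8, 15, 17, 17]
Compare 19 vs 19: take 19 from left. Merged: [8, 15, 17, 17, 19]
Compare 20 vs 19: take 19 from right. Merged: [8, 15, 17, 17, 19, 19]
Compare 20 vs 26: take 20 from left. Merged: [8, 15, 17, 17, 19, 19, 20]
Compare 37 vs 26: take 26 from right. Merged: [8, 15, 17, 17, 19, 19, 20, 26]
Compare 37 vs 27: take 27 from right. Merged: [8, 15, 17, 17, 19, 19, 20, 26, 27]
Compare 37 vs 29: take 29 from right. Merged: [8, 15, 17, 17, 19, 19, 20, 26, 27, 29]
Append remaining from left: [37]. Merged: [8, 15, 17, 17, 19, 19, 20, 26, 27, 29, 37]

Final merged array: [8, 15, 17, 17, 19, 19, 20, 26, 27, 29, 37]
Total comparisons: 10

The merged array is [8, 15, 17, 17, 19, 19, 20, 26, 27, 29, 37], requiring 10 comparisons. The merge step runs in O(n) time where n is the total number of elements.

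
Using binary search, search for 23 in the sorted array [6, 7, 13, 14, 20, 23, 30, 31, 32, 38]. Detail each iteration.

Binary search for 23 in [6, 7, 13, 14, 20, 23, 30, 31, 32, 38]:

lo=0, hi=9, mid=4, arr[mid]=20 -> 20 < 23, search right half
lo=5, hi=9, mid=7, arr[mid]=31 -> 31 > 23, search left half
lo=5, hi=6, mid=5, arr[mid]=23 -> Found target at index 5!

Binary search finds 23 at index 5 after 3 comparisons. The search repeatedly halves the search space by comparing with the middle element.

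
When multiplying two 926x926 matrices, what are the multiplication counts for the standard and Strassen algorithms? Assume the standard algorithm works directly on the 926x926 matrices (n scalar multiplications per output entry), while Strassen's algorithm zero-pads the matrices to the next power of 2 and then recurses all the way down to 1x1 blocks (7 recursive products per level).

Matrix multiplication for 926x926 matrices:

Strassen's algorithm requires power-of-2 dimensions. Pad 926x926 to 1024x1024 (next power of 2).

Standard algorithm: 926^3 = 794022776 multiplications
Strassen's algorithm: 7^(log2(1024)) = 7^10 = 282475249 multiplications
Savings: 794022776 - 282475249 = 511547527 multiplications

Standard: 794022776 multiplications (926^3). Strassen: 282475249 multiplications (7^10, after padding to 1024x1024). Strassen reduces 8 recursive multiplications to 7 at each level.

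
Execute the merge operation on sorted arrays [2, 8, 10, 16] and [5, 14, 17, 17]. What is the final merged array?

Merging process:

Compare 2 vs 5: take 2 from left. Merged: [2]
Compare 8 vs 5: take 5 from right. Merged: [2, 5]
Compare 8 vs 14: take 8 from left. Merged: [2, 5, 8]
Compare 10 vs 14: take 10 from left. Merged: [2, 5, 8, 10]
Compare 16 vs 14: take 14 from right. Merged: [2, 5, 8, 10, 14]
Compare 16 vs 17: take 16 from left. Merged: [2, 5, 8, 10, 14, 16]
Append remaining from right: [17, 17]. Merged: [2, 5, 8, 10, 14, 16, 17, 17]

Final merged array: [2, 5, 8, 10, 14, 16, 17, 17]
Total comparisons: 6

The merged array is [2, 5, 8, 10, 14, 16, 17, 17], requiring 6 comparisons. The merge step runs in O(n) time where n is the total number of elements.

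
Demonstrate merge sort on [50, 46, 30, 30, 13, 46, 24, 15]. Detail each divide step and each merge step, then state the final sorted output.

Merge sort trace:

Split: [50, 46, 30, 30, 13, 46, 24, 15] -> [50, 46, 30, 30] and [13, 46, 24, 15]
  Split: [50, 46, 30, 30] -> [50, 46] and [30, 30]
    Split: [50, 46] -> [50] and [46]
    Merge: [50] + [46] -> [46, 50]
    Split: [30, 30] -> [30] and [30]
    Merge: [30] + [30] -> [30, 30]
  Merge: [46, 50] + [30, 30] -> [30, 30, 46, 50]
  Split: [13, 46, 24, 15] -> [13, 46] and [24, 15]
    Split: [13, 46] -> [13] and [46]
    Merge: [13] + [46] -> [13, 46]
    Split: [24, 15] -> [24] and [15]
    Merge: [24] + [15] -> [15, 24]
  Merge: [13, 46] + [15, 24] -> [13, 15, 24, 46]
Merge: [30, 30, 46, 50] + [13, 15, 24, 46] -> [13, 15, 24, 30, 30, 46, 46, 50]

Final sorted array: [13, 15, 24, 30, 30, 46, 46, 50]

The merge sort proceeds by recursively splitting the array and merging sorted halves.
After all merges, the sorted array is [13, 15, 24, 30, 30, 46, 46, 50].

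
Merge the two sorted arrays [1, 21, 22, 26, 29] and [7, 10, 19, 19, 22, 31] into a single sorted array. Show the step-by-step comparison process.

Merging process:

Compare 1 vs 7: take 1 from left. Merged: [1]
Compare 21 vs 7: take 7 from right. Merged: [1, 7]
Compare 21 vs 10: take 10 from right. Merged: [1, 7, 10]
Compare 21 vs 19: take 19 from right. Merged: [1, 7, 10, 19]
Compare 21 vs 19: take 19 from right. Merged: [1, 7, 10, 19, 19]
Compare 21 vs 22: take 21 from left. Merged: [1, 7, 10, 19, 19, 21]
Compare 22 vs 22: take 22 from left. Merged: [1, 7, 10, 19, 19, 21, 22]
Compare 26 vs 22: take 22 from right. Merged: [1, 7, 10, 19, 19, 21, 22, 22]
Compare 26 vs 31: take 26 from left. Merged: [1, 7, 10, 19, 19, 21, 22, 22, 26]
Compare 29 vs 31: take 29 from left. Merged: [1, 7, 10, 19, 19, 21, 22, 22, 26, 29]
Append remaining from right: [31]. Merged: [1, 7, 10, 19, 19, 21, 22, 22, 26, 29, 31]

Final merged array: [1, 7, 10, 19, 19, 21, 22, 22, 26, 29, 31]
Total comparisons: 10

The merged array is [1, 7, 10, 19, 19, 21, 22, 22, 26, 29, 31], requiring 10 comparisons. The merge step runs in O(n) time where n is the total number of elements.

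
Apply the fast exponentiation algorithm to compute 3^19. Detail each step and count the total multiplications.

Computing 3^19 by squaring (build up from 3^1; each line after the first costs one multiplication):

3^1 = 3
3^2 = (3^1)^2 = 3^2 = 9
3^4 = (3^2)^2 = 9^2 = 81
3^8 = (3^4)^2 = 81^2 = 6561
3^9 = 3 * 3^8 = 3 * 6561 = 19683
3^18 = (3^9)^2 = 19683^2 = 387420489
3^19 = 3 * 3^18 = 3 * 387420489 = 1162261467

Result: 1162261467
Multiplications needed: 6 (6 lines after 3^1)

3^19 = 1162261467. Using exponentiation by squaring, this requires 6 multiplications. The key idea: if the exponent is even, square the half-power; if odd, multiply by the base once.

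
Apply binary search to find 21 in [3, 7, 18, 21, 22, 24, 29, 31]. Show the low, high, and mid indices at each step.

Binary search for 21 in [3, 7, 18, 21, 22, 24, 29, 31]:

lo=0, hi=7, mid=3, arr[mid]=21 -> Found target at index 3!

Binary search finds 21 at index 3 after 1 comparisons. The search repeatedly halves the search space by comparing with the middle element.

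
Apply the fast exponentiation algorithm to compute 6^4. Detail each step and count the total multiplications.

Computing 6^4 by squaring (build up from 6^1; each line after the first costs one multiplication):

6^1 = 6
6^2 = (6^1)^2 = 6^2 = 36
6^4 = (6^2)^2 = 36^2 = 1296

Result: 1296
Multiplications needed: 2 (2 lines after 6^1)

6^4 = 1296. Using exponentiation by squaring, this requires 2 multiplications. The key idea: if the exponent is even, square the half-power; if odd, multiply by the base once.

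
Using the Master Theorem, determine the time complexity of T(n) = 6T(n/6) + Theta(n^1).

Master Theorem for T(n) = 6T(n/6) + O(n^1):

a = 6, b = 6, c = 1
log_b(a) = log_6(6) = 1.0000

Case 2: c = 1 = log_6(6) = 1.0000
T(n) = O(n^1 log n) = O(n log n)

For T(n) = 6T(n/6) + O(n^1): log_6(6) = 1.0000. This is Case 2 of the Master Theorem (c = log_b(a), equal work at all levels), giving O(n log n).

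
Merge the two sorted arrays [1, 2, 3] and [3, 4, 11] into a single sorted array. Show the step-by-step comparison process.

Merging process:

Compare 1 vs 3: take 1 from left. Merged: [1]
Compare 2 vs 3: take 2 from left. Merged: [1, 2]
Compare 3 vs 3: take 3 from left. Merged: [1, 2, 3]
Append remaining from right: [3, 4, 11]. Merged: [1, 2, 3, 3, 4, 11]

Final merged array: [1, 2, 3, 3, 4, 11]
Total comparisons: 3

The merged array is [1, 2, 3, 3, 4, 11], requiring 3 comparisons. The merge step runs in O(n) time where n is the total number of elements.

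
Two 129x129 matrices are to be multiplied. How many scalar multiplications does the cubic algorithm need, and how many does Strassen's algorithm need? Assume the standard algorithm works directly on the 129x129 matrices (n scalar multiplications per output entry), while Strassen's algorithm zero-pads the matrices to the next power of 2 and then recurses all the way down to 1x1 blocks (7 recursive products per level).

Matrix multiplication for 129x129 matrices:

Strassen's algorithm requires power-of-2 dimensions. Pad 129x129 to 256x256 (next power of 2).

Standard algorithm: 129^3 = 2146689 multiplications
Strassen's algorithm: 7^(log2(256)) = 7^8 = 5764801 multiplications
Difference: 2146689 - 5764801 = -3618112 (Strassen uses MORE here due to padding overhead — for small or just-over-power-of-2 n, padding can outweigh the per-level savings)

Standard: 2146689 multiplications (129^3). Strassen: 5764801 multiplications (7^8, after padding to 256x256). Strassen reduces 8 recursive multiplications to 7 at each level.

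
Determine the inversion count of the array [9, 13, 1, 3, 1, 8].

Finding inversions in [9, 13, 1, 3, 1, 8]:

(0, 2): arr[0]=9 > arr[2]=1
(0, 3): arr[0]=9 > arr[3]=3
(0, 4): arr[0]=9 > arr[4]=1
(0, 5): arr[0]=9 > arr[5]=8
(1, 2): arr[1]=13 > arr[2]=1
(1, 3): arr[1]=13 > arr[3]=3
(1, 4): arr[1]=13 > arr[4]=1
(1, 5): arr[1]=13 > arr[5]=8
(3, 4): arr[3]=3 > arr[4]=1

Total inversions: 9

The array has 9 inversion(s): (0,2), (0,3), (0,4), (0,5), (1,2), (1,3), (1,4), (1,5), (3,4). Each pair (i,j) satisfies i < j and arr[i] > arr[j].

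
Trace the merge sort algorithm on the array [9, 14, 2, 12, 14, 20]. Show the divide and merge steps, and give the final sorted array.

Merge sort trace:

Split: [9, 14, 2, 12, 14, 20] -> [9, 14, 2] and [12, 14, 20]
  Split: [9, 14, 2] -> [9] and [14, 2]
    Split: [14, 2] -> [14] and [2]
    Merge: [14] + [2] -> [2, 14]
  Merge: [9] + [2, 14] -> [2, 9, 14]
  Split: [12, 14, 20] -> [12] and [14, 20]
    Split: [14, 20] -> [14] and [20]
    Merge: [14] + [20] -> [14, 20]
  Merge: [12] + [14, 20] -> [12, 14, 20]
Merge: [2, 9, 14] + [12, 14, 20] -> [2, 9, 12, 14, 14, 20]

Final sorted array: [2, 9, 12, 14, 14, 20]

The merge sort proceeds by recursively splitting the array and merging sorted halves.
After all merges, the sorted array is [2, 9, 12, 14, 14, 20].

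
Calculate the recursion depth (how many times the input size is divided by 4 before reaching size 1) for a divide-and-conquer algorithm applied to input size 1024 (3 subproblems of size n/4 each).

For divide and conquer with division factor 4:

Problem sizes at each level:
Level 0: 1024
Level 1: 256
Level 2: 64
Level 3: 16
Level 4: 4
Level 5: 1

The root is level 0 and the size-1 base case is level 5 (the tree spans levels 0 through 5, i.e. 6 levels counting the root), so the depth is the number of divisions: log_4(1024) = 5

The recursion tree depth is log_4(1024) = 5. At each level, the problem size is divided by 4, so it takes 5 divisions to reduce to a base case of size 1. The algorithm makes 3 recursive calls at each level.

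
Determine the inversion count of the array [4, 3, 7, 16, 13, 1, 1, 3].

Finding inversions in [4, 3, 7, 16, 13, 1, 1, 3]:

(0, 1): arr[0]=4 > arr[1]=3
(0, 5): arr[0]=4 > arr[5]=1
(0, 6): arr[0]=4 > arr[6]=1
(0, 7): arr[0]=4 > arr[7]=3
(1, 5): arr[1]=3 > arr[5]=1
(1, 6): arr[1]=3 > arr[6]=1
(2, 5): arr[2]=7 > arr[5]=1
(2, 6): arr[2]=7 > arr[6]=1
(2, 7): arr[2]=7 > arr[7]=3
(3, 4): arr[3]=16 > arr[4]=13
(3, 5): arr[3]=16 > arr[5]=1
(3, 6): arr[3]=16 > arr[6]=1
(3, 7): arr[3]=16 > arr[7]=3
(4, 5): arr[4]=13 > arr[5]=1
(4, 6): arr[4]=13 > arr[6]=1
(4, 7): arr[4]=13 > arr[7]=3

Total inversions: 16

The array has 16 inversion(s): (0,1), (0,5), (0,6), (0,7), (1,5), (1,6), (2,5), (2,6), (2,7), (3,4), (3,5), (3,6), (3,7), (4,5), (4,6), (4,7). Each pair (i,j) satisfies i < j and arr[i] > arr[j].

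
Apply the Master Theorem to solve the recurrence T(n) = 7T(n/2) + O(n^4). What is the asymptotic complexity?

Master Theorem for T(n) = 7T(n/2) + O(n^4):

a = 7, b = 2, c = 4
log_b(a) = log_2(7) = 2.8074

Case 3: c = 4 > log_2(7) = 2.8074
T(n) = O(n^4) = O(n^4)

For T(n) = 7T(n/2) + O(n^4): log_2(7) = 2.8074. This is Case 3 of the Master Theorem (c > log_b(a), work dominated by root), giving O(n^4).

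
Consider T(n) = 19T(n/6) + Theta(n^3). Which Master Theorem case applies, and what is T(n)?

Master Theorem for T(n) = 19T(n/6) + O(n^3):

a = 19, b = 6, c = 3
log_b(a) = log_6(19) = 1.6433

Case 3: c = 3 > log_6(19) = 1.6433
T(n) = O(n^3) = O(n^3)

For T(n) = 19T(n/6) + O(n^3): log_6(19) = 1.6433. This is Case 3 of the Master Theorem (c > log_b(a), work dominated by root), giving O(n^3).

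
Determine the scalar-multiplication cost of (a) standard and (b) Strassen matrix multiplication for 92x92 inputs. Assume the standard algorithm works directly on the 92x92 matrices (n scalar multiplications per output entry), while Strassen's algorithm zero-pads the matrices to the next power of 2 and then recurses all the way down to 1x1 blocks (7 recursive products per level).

Matrix multiplication for 92x92 matrices:

Strassen's algorithm requires power-of-2 dimensions. Pad 92x92 to 128x128 (next power of 2).

Standard algorithm: 92^3 = 778688 multiplications
Strassen's algorithm: 7^(log2(128)) = 7^7 = 823543 multiplications
Difference: 778688 - 823543 = -44855 (Strassen uses MORE here due to padding overhead — for small or just-over-power-of-2 n, padding can outweigh the per-level savings)

Standard: 778688 multiplications (92^3). Strassen: 823543 multiplications (7^7, after padding to 128x128). Strassen reduces 8 recursive multiplications to 7 at each level.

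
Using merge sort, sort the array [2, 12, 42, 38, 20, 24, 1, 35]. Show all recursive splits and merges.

Merge sort trace:

Split: [2, 12, 42, 38, 20, 24, 1, 35] -> [2, 12, 42, 38] and [20, 24, 1, 35]
  Split: [2, 12, 42, 38] -> [2, 12] and [42, 38]
    Split: [2, 12] -> [2] and [12]
    Merge: [2] + [12] -> [2, 12]
    Split: [42, 38] -> [42] and [38]
    Merge: [42] + [38] -> [38, 42]
  Merge: [2, 12] + [38, 42] -> [2, 12, 38, 42]
  Split: [20, 24, 1, 35] -> [20, 24] and [1, 35]
    Split: [20, 24] -> [20] and [24]
    Merge: [20] + [24] -> [20, 24]
    Split: [1, 35] -> [1] and [35]
    Merge: [1] + [35] -> [1, 35]
  Merge: [20, 24] + [1, 35] -> [1, 20, 24, 35]
Merge: [2, 12, 38, 42] + [1, 20, 24, 35] -> [1, 2, 12, 20, 24, 35, 38, 42]

Final sorted array: [1, 2, 12, 20, 24, 35, 38, 42]

The merge sort proceeds by recursively splitting the array and merging sorted halves.
After all merges, the sorted array is [1, 2, 12, 20, 24, 35, 38, 42].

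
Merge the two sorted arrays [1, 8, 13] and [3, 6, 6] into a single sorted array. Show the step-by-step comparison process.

Merging process:

Compare 1 vs 3: take 1 from left. Merged: [1]
Compare 8 vs 3: take 3 from right. Merged: [1, 3]
Compare 8 vs 6: take 6 from right. Merged: [1, 3, 6]
Compare 8 vs 6: take 6 from right. Merged: [1, 3, 6, 6]
Append remaining from left: [8, 13]. Merged: [1, 3, 6, 6, 8, 13]

Final merged array: [1, 3, 6, 6, 8, 13]
Total comparisons: 4

The merged array is [1, 3, 6, 6, 8, 13], requiring 4 comparisons. The merge step runs in O(n) time where n is the total number of elements.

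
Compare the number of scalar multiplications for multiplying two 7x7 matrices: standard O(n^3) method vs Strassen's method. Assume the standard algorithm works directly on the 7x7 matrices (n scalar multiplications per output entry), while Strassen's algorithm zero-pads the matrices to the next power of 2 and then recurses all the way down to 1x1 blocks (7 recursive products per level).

Matrix multiplication for 7x7 matrices:

Strassen's algorithm requires power-of-2 dimensions. Pad 7x7 to 8x8 (next power of 2).

Standard algorithm: 7^3 = 343 multiplications
Strassen's algorithm: 7^(log2(8)) = 7^3 = 343 multiplications
Savings: 343 - 343 = 0 multiplications

Standard: 343 multiplications (7^3). Strassen: 343 multiplications (7^3, after padding to 8x8). Strassen reduces 8 recursive multiplications to 7 at each level.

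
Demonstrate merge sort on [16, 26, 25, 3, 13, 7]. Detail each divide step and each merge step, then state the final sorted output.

Merge sort trace:

Split: [16, 26, 25, 3, 13, 7] -> [16, 26, 25] and [3, 13, 7]
  Split: [16, 26, 25] -> [16] and [26, 25]
    Split: [26, 25] -> [26] and [25]
    Merge: [26] + [25] -> [25, 26]
  Merge: [16] + [25, 26] -> [16, 25, 26]
  Split: [3, 13, 7] -> [3] and [13, 7]
    Split: [13, 7] -> [13] and [7]
    Merge: [13] + [7] -> [7, 13]
  Merge: [3] + [7, 13] -> [3, 7, 13]
Merge: [16, 25, 26] + [3, 7, 13] -> [3, 7, 13, 16, 25, 26]

Final sorted array: [3, 7, 13, 16, 25, 26]

The merge sort proceeds by recursively splitting the array and merging sorted halves.
After all merges, the sorted array is [3, 7, 13, 16, 25, 26].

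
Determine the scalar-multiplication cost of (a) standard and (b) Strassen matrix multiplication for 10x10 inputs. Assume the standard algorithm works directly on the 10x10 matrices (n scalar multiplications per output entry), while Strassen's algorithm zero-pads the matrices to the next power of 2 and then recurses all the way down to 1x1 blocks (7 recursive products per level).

Matrix multiplication for 10x10 matrices:

Strassen's algorithm requires power-of-2 dimensions. Pad 10x10 to 16x16 (next power of 2).

Standard algorithm: 10^3 = 1000 multiplications
Strassen's algorithm: 7^(log2(16)) = 7^4 = 2401 multiplications
Difference: 1000 - 2401 = -1401 (Strassen uses MORE here due to padding overhead — for small or just-over-power-of-2 n, padding can outweigh the per-level savings)

Standard: 1000 multiplications (10^3). Strassen: 2401 multiplications (7^4, after padding to 16x16). Strassen reduces 8 recursive multiplications to 7 at each level.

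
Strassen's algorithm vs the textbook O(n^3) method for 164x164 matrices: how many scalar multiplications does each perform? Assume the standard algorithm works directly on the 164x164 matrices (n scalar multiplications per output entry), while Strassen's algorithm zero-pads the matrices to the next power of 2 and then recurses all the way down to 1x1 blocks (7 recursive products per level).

Matrix multiplication for 164x164 matrices:

Strassen's algorithm requires power-of-2 dimensions. Pad 164x164 to 256x256 (next power of 2).

Standard algorithm: 164^3 = 4410944 multiplications
Strassen's algorithm: 7^(log2(256)) = 7^8 = 5764801 multiplications
Difference: 4410944 - 5764801 = -1353857 (Strassen uses MORE here due to padding overhead — for small or just-over-power-of-2 n, padding can outweigh the per-level savings)

Standard: 4410944 multiplications (164^3). Strassen: 5764801 multiplications (7^8, after padding to 256x256). Strassen reduces 8 recursive multiplications to 7 at each level.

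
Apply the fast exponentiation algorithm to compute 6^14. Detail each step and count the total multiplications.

Computing 6^14 by squaring (build up from 6^1; each line after the first costs one multiplication):

6^1 = 6
6^2 = (6^1)^2 = 6^2 = 36
6^3 = 6 * 6^2 = 6 * 36 = 216
6^6 = (6^3)^2 = 216^2 = 46656
6^7 = 6 * 6^6 = 6 * 46656 = 279936
6^14 = (6^7)^2 = 279936^2 = 78364164096

Result: 78364164096
Multiplications needed: 5 (5 lines after 6^1)

6^14 = 78364164096. Using exponentiation by squaring, this requires 5 multiplications. The key idea: if the exponent is even, square the half-power; if odd, multiply by the base once.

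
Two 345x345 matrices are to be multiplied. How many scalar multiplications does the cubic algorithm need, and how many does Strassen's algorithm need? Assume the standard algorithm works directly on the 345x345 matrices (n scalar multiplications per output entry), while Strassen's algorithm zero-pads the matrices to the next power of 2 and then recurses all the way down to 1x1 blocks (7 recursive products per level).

Matrix multiplication for 345x345 matrices:

Strassen's algorithm requires power-of-2 dimensions. Pad 345x345 to 512x512 (next power of 2).

Standard algorithm: 345^3 = 41063625 multiplications
Strassen's algorithm: 7^(log2(512)) = 7^9 = 40353607 multiplications
Savings: 41063625 - 40353607 = 710018 multiplications

Standard: 41063625 multiplications (345^3). Strassen: 40353607 multiplications (7^9, after padding to 512x512). Strassen reduces 8 recursive multiplications to 7 at each level.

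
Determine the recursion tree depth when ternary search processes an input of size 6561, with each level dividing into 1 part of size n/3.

For divide and conquer with division factor 3:

Problem sizes at each level:
Level 0: 6561
Level 1: 2187
Level 2: 729
Level 3: 243
Level 4: 81
Level 5: 27
Level 6: 9
Level 7: 3
Level 8: 1

The root is level 0 and the size-1 base case is level 8 (the tree spans levels 0 through 8, i.e. 9 levels counting the root), so the depth is the number of divisions: log_3(6561) = 8

The recursion tree depth is log_3(6561) = 8. At each level, the problem size is divided by 3, so it takes 8 divisions to reduce to a base case of size 1. The algorithm makes 1 recursive call at each level.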